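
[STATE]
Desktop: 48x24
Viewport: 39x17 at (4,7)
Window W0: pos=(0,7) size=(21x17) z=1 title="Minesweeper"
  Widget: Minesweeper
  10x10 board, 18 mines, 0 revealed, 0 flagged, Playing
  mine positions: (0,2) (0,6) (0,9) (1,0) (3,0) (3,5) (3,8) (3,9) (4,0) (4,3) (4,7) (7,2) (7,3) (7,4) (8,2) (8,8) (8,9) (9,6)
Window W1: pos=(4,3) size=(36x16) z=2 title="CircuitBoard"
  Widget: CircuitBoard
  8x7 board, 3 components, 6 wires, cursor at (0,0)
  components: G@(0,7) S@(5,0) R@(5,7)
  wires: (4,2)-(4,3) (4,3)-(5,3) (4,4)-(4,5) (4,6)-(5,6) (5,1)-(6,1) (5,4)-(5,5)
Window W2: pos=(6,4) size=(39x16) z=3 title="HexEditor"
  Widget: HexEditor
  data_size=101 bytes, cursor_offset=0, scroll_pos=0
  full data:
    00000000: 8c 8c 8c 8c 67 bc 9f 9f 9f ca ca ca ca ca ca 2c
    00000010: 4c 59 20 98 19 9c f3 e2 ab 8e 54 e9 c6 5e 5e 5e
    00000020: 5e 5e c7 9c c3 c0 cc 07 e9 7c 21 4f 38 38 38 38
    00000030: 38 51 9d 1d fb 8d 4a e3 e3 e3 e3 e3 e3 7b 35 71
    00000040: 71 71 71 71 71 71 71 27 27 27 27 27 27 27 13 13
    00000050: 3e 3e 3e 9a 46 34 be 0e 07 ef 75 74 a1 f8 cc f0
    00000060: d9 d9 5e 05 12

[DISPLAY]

┃0┃00000000  8C 8c 8c 8c 67 bc 9f 9f  9
┃ ┃00000010  4c 59 20 98 19 9c f3 e2  a
┃1┃00000020  5e 5e c7 9c c3 c0 cc 07  e
┃ ┃00000030  38 51 9d 1d fb 8d 4a e3  e
┃2┃00000040  71 71 71 71 71 71 71 27  2
┃ ┃00000050  3e 3e 3e 9a 46 34 be 0e  0
┃3┃00000060  d9 d9 5e 05 12            
┃ ┃                                    
┃4┃                                    
┃ ┃                                    
┃5┃                                    
┗━┃                                    
■■┗━━━━━━━━━━━━━━━━━━━━━━━━━━━━━━━━━━━━
                ┃                      
                ┃                      
                ┃                      
━━━━━━━━━━━━━━━━┛                      


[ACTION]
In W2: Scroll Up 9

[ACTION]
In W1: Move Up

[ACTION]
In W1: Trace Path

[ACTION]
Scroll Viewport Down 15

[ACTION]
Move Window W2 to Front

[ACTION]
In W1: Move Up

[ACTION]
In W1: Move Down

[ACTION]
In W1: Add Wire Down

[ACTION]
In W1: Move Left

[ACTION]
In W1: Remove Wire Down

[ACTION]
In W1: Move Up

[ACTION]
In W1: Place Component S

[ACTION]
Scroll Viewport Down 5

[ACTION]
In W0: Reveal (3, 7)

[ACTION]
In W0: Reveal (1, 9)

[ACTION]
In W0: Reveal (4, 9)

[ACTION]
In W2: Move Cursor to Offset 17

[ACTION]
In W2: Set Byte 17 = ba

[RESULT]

┃0┃00000000  8c 8c 8c 8c 67 bc 9f 9f  9
┃ ┃00000010  4c BA 20 98 19 9c f3 e2  a
┃1┃00000020  5e 5e c7 9c c3 c0 cc 07  e
┃ ┃00000030  38 51 9d 1d fb 8d 4a e3  e
┃2┃00000040  71 71 71 71 71 71 71 27  2
┃ ┃00000050  3e 3e 3e 9a 46 34 be 0e  0
┃3┃00000060  d9 d9 5e 05 12            
┃ ┃                                    
┃4┃                                    
┃ ┃                                    
┃5┃                                    
┗━┃                                    
■■┗━━━━━━━━━━━━━━━━━━━━━━━━━━━━━━━━━━━━
                ┃                      
                ┃                      
                ┃                      
━━━━━━━━━━━━━━━━┛                      


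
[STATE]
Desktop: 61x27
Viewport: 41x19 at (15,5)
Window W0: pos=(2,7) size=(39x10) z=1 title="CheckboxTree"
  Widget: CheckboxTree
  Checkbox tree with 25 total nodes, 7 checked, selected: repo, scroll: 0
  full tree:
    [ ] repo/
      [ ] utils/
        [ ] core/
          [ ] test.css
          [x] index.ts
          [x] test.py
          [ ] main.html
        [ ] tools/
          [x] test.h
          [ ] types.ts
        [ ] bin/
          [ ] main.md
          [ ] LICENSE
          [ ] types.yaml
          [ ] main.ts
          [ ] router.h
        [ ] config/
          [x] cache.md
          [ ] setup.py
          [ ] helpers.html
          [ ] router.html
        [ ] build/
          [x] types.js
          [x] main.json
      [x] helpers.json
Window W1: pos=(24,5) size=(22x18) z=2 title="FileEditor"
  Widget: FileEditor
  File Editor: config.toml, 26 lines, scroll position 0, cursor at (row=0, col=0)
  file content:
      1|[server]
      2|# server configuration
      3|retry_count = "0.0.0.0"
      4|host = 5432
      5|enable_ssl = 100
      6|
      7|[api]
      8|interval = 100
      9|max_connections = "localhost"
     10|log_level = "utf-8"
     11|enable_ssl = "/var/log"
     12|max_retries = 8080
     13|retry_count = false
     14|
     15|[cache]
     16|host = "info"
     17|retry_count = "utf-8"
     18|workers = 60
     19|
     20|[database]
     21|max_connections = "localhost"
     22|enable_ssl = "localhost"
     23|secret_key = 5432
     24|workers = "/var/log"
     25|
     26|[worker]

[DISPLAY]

         ┏━━━━━━━━━━━━━━━━━━━━┓          
         ┃ FileEditor         ┃          
━━━━━━━━━┠────────────────────┨          
e        ┃█server]           ▲┃          
─────────┃# server configurat█┃          
         ┃retry_count = "0.0.░┃          
/        ┃host = 5432        ░┃          
e/       ┃enable_ssl = 100   ░┃          
est.css  ┃                   ░┃          
ndex.ts  ┃[api]              ░┃          
est.py   ┃interval = 100     ░┃          
━━━━━━━━━┃max_connections = "░┃          
         ┃log_level = "utf-8"░┃          
         ┃enable_ssl = "/var/░┃          
         ┃max_retries = 8080 ░┃          
         ┃retry_count = false░┃          
         ┃                   ▼┃          
         ┗━━━━━━━━━━━━━━━━━━━━┛          
                                         


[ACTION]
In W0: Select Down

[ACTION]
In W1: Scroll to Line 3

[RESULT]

         ┏━━━━━━━━━━━━━━━━━━━━┓          
         ┃ FileEditor         ┃          
━━━━━━━━━┠────────────────────┨          
e        ┃retry_count = "0.0.▲┃          
─────────┃host = 5432        ░┃          
         ┃enable_ssl = 100   ░┃          
/        ┃                   █┃          
e/       ┃[api]              ░┃          
est.css  ┃interval = 100     ░┃          
ndex.ts  ┃max_connections = "░┃          
est.py   ┃log_level = "utf-8"░┃          
━━━━━━━━━┃enable_ssl = "/var/░┃          
         ┃max_retries = 8080 ░┃          
         ┃retry_count = false░┃          
         ┃                   ░┃          
         ┃[cache]            ░┃          
         ┃host = "info"      ▼┃          
         ┗━━━━━━━━━━━━━━━━━━━━┛          
                                         


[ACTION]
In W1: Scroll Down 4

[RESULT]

         ┏━━━━━━━━━━━━━━━━━━━━┓          
         ┃ FileEditor         ┃          
━━━━━━━━━┠────────────────────┨          
e        ┃[api]              ▲┃          
─────────┃interval = 100     ░┃          
         ┃max_connections = "░┃          
/        ┃log_level = "utf-8"░┃          
e/       ┃enable_ssl = "/var/░┃          
est.css  ┃max_retries = 8080 ░┃          
ndex.ts  ┃retry_count = false░┃          
est.py   ┃                   █┃          
━━━━━━━━━┃[cache]            ░┃          
         ┃host = "info"      ░┃          
         ┃retry_count = "utf-░┃          
         ┃workers = 60       ░┃          
         ┃                   ░┃          
         ┃[database]         ▼┃          
         ┗━━━━━━━━━━━━━━━━━━━━┛          
                                         


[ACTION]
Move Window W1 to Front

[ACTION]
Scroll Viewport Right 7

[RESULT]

    ┏━━━━━━━━━━━━━━━━━━━━┓               
    ┃ FileEditor         ┃               
━━━━┠────────────────────┨               
    ┃[api]              ▲┃               
────┃interval = 100     ░┃               
    ┃max_connections = "░┃               
    ┃log_level = "utf-8"░┃               
    ┃enable_ssl = "/var/░┃               
ss  ┃max_retries = 8080 ░┃               
ts  ┃retry_count = false░┃               
y   ┃                   █┃               
━━━━┃[cache]            ░┃               
    ┃host = "info"      ░┃               
    ┃retry_count = "utf-░┃               
    ┃workers = 60       ░┃               
    ┃                   ░┃               
    ┃[database]         ▼┃               
    ┗━━━━━━━━━━━━━━━━━━━━┛               
                                         


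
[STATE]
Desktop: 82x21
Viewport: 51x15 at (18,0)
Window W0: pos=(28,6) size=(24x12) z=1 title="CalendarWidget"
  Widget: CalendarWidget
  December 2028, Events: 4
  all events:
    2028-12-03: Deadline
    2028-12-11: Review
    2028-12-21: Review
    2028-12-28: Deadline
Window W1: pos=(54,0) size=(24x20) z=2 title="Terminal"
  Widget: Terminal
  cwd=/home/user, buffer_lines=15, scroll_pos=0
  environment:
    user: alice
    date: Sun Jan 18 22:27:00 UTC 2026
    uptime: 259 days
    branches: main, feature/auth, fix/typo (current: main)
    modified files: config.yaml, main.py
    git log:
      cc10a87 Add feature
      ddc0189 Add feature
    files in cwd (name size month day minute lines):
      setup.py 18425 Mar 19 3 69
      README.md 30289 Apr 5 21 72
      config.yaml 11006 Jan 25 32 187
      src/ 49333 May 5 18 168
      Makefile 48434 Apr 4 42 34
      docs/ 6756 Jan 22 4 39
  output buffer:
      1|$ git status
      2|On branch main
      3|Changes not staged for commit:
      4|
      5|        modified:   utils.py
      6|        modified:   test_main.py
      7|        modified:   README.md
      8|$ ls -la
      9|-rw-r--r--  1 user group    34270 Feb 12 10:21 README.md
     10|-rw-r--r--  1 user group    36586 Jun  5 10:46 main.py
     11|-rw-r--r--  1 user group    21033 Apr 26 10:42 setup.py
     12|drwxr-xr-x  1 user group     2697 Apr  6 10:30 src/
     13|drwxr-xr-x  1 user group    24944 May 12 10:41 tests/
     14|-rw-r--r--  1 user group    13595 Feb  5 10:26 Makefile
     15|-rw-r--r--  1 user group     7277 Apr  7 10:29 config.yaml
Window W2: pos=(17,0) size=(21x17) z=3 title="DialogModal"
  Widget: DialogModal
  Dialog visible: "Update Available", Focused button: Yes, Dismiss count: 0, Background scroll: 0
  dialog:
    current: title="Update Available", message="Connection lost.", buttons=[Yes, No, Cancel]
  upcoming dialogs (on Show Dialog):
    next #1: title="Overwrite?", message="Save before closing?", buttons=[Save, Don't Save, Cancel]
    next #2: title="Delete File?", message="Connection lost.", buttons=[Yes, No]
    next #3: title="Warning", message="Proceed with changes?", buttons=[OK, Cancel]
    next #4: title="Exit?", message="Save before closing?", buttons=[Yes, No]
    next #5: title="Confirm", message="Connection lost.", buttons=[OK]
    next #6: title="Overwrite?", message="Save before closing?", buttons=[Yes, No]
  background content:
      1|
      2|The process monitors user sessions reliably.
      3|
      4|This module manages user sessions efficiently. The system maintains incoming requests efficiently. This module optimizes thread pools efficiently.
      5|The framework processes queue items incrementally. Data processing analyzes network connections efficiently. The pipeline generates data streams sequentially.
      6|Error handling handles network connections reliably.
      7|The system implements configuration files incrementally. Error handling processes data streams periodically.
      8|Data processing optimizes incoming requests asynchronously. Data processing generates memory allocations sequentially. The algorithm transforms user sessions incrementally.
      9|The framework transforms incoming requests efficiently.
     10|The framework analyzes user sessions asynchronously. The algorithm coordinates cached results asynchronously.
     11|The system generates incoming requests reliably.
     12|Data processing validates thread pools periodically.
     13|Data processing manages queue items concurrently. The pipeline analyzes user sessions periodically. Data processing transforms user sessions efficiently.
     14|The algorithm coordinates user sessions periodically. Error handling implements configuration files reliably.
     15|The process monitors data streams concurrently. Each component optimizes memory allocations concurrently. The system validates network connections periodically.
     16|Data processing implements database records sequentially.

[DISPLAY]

━━━━━━━━━━━━━━━━━━━┓                ┏━━━━━━━━━━━━━━
 DialogModal       ┃                ┃ Terminal     
───────────────────┨                ┠──────────────
                   ┃                ┃$ git status  
The process monitor┃                ┃On branch main
                   ┃                ┃Changes not st
This module manages┃━━━━━━━━━━━━━┓  ┃              
Th┌─────────────┐ce┃Widget       ┃  ┃        modifi
Er│Update Availa│nd┃─────────────┨  ┃        modifi
Th│Connection lo│en┃ber 2028     ┃  ┃        modifi
Da│[Yes]  No   C│pt┃Th Fr Sa Su  ┃  ┃$ ls -la      
Th└─────────────┘ns┃    1  2  3* ┃  ┃-rw-r--r--  1 
The framework analy┃ 7  8  9 10  ┃  ┃-rw-r--r--  1 
The system generate┃ 14 15 16 17 ┃  ┃-rw-r--r--  1 
Data processing val┃21* 22 23 24 ┃  ┃drwxr-xr-x  1 


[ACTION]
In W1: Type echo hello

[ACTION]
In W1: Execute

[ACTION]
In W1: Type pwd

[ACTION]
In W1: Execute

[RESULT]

━━━━━━━━━━━━━━━━━━━┓                ┏━━━━━━━━━━━━━━
 DialogModal       ┃                ┃ Terminal     
───────────────────┨                ┠──────────────
                   ┃                ┃        modifi
The process monitor┃                ┃        modifi
                   ┃                ┃        modifi
This module manages┃━━━━━━━━━━━━━┓  ┃$ ls -la      
Th┌─────────────┐ce┃Widget       ┃  ┃-rw-r--r--  1 
Er│Update Availa│nd┃─────────────┨  ┃-rw-r--r--  1 
Th│Connection lo│en┃ber 2028     ┃  ┃-rw-r--r--  1 
Da│[Yes]  No   C│pt┃Th Fr Sa Su  ┃  ┃drwxr-xr-x  1 
Th└─────────────┘ns┃    1  2  3* ┃  ┃drwxr-xr-x  1 
The framework analy┃ 7  8  9 10  ┃  ┃-rw-r--r--  1 
The system generate┃ 14 15 16 17 ┃  ┃-rw-r--r--  1 
Data processing val┃21* 22 23 24 ┃  ┃$ echo hello  


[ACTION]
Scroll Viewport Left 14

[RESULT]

             ┏━━━━━━━━━━━━━━━━━━━┓                ┏
             ┃ DialogModal       ┃                ┃
             ┠───────────────────┨                ┠
             ┃                   ┃                ┃
             ┃The process monitor┃                ┃
             ┃                   ┃                ┃
             ┃This module manages┃━━━━━━━━━━━━━┓  ┃
             ┃Th┌─────────────┐ce┃Widget       ┃  ┃
             ┃Er│Update Availa│nd┃─────────────┨  ┃
             ┃Th│Connection lo│en┃ber 2028     ┃  ┃
             ┃Da│[Yes]  No   C│pt┃Th Fr Sa Su  ┃  ┃
             ┃Th└─────────────┘ns┃    1  2  3* ┃  ┃
             ┃The framework analy┃ 7  8  9 10  ┃  ┃
             ┃The system generate┃ 14 15 16 17 ┃  ┃
             ┃Data processing val┃21* 22 23 24 ┃  ┃


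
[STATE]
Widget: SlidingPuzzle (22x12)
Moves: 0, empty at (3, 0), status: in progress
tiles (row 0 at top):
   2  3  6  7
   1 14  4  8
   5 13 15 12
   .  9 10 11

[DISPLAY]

┌────┬────┬────┬────┐ 
│  2 │  3 │  6 │  7 │ 
├────┼────┼────┼────┤ 
│  1 │ 14 │  4 │  8 │ 
├────┼────┼────┼────┤ 
│  5 │ 13 │ 15 │ 12 │ 
├────┼────┼────┼────┤ 
│    │  9 │ 10 │ 11 │ 
└────┴────┴────┴────┘ 
Moves: 0              
                      
                      


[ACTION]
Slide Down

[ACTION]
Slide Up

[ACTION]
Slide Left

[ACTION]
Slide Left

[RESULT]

┌────┬────┬────┬────┐ 
│  2 │  3 │  6 │  7 │ 
├────┼────┼────┼────┤ 
│  1 │ 14 │  4 │  8 │ 
├────┼────┼────┼────┤ 
│  5 │ 13 │ 15 │ 12 │ 
├────┼────┼────┼────┤ 
│  9 │ 10 │    │ 11 │ 
└────┴────┴────┴────┘ 
Moves: 4              
                      
                      


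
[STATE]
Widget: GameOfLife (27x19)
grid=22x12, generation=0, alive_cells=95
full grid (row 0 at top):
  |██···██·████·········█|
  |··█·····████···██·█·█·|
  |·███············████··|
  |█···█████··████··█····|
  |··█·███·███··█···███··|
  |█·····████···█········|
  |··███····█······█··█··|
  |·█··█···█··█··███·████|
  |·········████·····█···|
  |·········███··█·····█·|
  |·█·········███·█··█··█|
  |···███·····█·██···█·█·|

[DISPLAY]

Gen: 0                     
██···██·████·········█     
··█·····████···██·█·█·     
·███············████··     
█···█████··████··█····     
··█·███·███··█···███··     
█·····████···█········     
··███····█······█··█··     
·█··█···█··█··███·████     
·········████·····█···     
·········███··█·····█·     
·█·········███·█··█··█     
···███·····█·██···█·█·     
                           
                           
                           
                           
                           
                           


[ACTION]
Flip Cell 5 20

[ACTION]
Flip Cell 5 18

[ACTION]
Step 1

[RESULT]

Gen: 1                     
·█·····██··█··········     
█··█···██··█···██·█·█·     
·██████······██····█··     
········█·█████·······     
·█·██·····██·····█·█··     
·██···█·············█·     
·█████···██···█·█····█     
··█·█···█··██··██·█·█·     
········█···███··██··█     
·········█····█····█··     
····█··········█····██     
····█······█·██····█··     
                           
                           
                           
                           
                           
                           


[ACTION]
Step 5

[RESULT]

Gen: 6                     
······················     
··········██·██·······     
····█··█·█·█··█·······     
····█···█···███·······     
··██················█·     
·█·███·█····██······█·     
·█···█·█············█·     
·█····█████···········     
··█·██·██··██·██······     
········█····█········     
···············█···██·     
···················██·     
                           
                           
                           
                           
                           
                           


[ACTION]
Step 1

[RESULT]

Gen: 7                     
······················     
··········█████·······     
········██·█···█······     
····█···█···███·······     
··█··█········█·······     
·█·█·█·············███     
██···█···█············     
·██·█····███··········     
·····█····█████·······     
·······██···██·█······     
···················██·     
···················██·     
                           
                           
                           
                           
                           
                           


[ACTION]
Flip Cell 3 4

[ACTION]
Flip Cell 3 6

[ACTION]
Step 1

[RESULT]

Gen: 8                     
···········███········     
·········██████·······     
·······███·····█······     
·······███··████······     
··█·███·······█·····█·     
██···██·············█·     
█··█·█···█··········█·     
███·██···█···█········     
········█·····█·······     
······················     
···················██·     
···················██·     
                           
                           
                           
                           
                           
                           


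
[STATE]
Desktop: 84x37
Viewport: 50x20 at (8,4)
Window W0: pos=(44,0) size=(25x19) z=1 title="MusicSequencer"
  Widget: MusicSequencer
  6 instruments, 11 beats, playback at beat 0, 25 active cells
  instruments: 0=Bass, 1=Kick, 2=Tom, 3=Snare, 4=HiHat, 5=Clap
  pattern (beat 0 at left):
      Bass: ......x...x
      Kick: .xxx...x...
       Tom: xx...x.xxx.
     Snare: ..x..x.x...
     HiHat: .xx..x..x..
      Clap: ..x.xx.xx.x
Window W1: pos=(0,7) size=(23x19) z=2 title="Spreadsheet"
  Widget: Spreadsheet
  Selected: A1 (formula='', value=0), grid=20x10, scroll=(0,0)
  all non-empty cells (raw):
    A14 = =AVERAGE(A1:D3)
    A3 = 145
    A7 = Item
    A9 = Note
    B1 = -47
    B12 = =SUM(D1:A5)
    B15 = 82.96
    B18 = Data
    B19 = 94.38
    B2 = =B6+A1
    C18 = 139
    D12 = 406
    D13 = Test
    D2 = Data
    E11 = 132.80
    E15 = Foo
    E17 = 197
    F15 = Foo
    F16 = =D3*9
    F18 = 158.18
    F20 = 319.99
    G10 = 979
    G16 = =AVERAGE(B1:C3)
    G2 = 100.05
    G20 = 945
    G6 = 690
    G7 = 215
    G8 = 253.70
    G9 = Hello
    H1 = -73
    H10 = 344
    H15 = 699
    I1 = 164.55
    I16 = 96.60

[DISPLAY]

                                    ┃  Bass······█
                                    ┃  Kick·███···
                                    ┃   Tom██···█·
━━━━━━━━━━━━━━┓                     ┃ Snare··█··█·
sheet         ┃                     ┃ HiHat·██··█·
──────────────┨                     ┃  Clap··█·██·
              ┃                     ┃             
A       B     ┃                     ┃             
--------------┃                     ┃             
  [0]     -47 ┃                     ┃             
    0       0 ┃                     ┃             
  145       0 ┃                     ┃             
    0       0 ┃                     ┃             
    0       0 ┃                     ┃             
    0       0 ┃                     ┗━━━━━━━━━━━━━
m           0 ┃                                   
    0       0 ┃                                   
e           0 ┃                                   
    0       0 ┃                                   
    0       0 ┃                                   


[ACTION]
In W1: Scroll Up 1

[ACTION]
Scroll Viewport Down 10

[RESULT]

    0       0 ┃                     ┃             
  145       0 ┃                     ┃             
    0       0 ┃                     ┃             
    0       0 ┃                     ┃             
    0       0 ┃                     ┗━━━━━━━━━━━━━
m           0 ┃                                   
    0       0 ┃                                   
e           0 ┃                                   
    0       0 ┃                                   
    0       0 ┃                                   
    0      98 ┃                                   
━━━━━━━━━━━━━━┛                                   
                                                  
                                                  
                                                  
                                                  
                                                  
                                                  
                                                  
                                                  


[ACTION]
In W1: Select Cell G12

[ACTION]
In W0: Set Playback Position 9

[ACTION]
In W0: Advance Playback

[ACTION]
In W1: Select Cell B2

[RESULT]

    0     [0] ┃                     ┃             
  145       0 ┃                     ┃             
    0       0 ┃                     ┃             
    0       0 ┃                     ┃             
    0       0 ┃                     ┗━━━━━━━━━━━━━
m           0 ┃                                   
    0       0 ┃                                   
e           0 ┃                                   
    0       0 ┃                                   
    0       0 ┃                                   
    0      98 ┃                                   
━━━━━━━━━━━━━━┛                                   
                                                  
                                                  
                                                  
                                                  
                                                  
                                                  
                                                  
                                                  


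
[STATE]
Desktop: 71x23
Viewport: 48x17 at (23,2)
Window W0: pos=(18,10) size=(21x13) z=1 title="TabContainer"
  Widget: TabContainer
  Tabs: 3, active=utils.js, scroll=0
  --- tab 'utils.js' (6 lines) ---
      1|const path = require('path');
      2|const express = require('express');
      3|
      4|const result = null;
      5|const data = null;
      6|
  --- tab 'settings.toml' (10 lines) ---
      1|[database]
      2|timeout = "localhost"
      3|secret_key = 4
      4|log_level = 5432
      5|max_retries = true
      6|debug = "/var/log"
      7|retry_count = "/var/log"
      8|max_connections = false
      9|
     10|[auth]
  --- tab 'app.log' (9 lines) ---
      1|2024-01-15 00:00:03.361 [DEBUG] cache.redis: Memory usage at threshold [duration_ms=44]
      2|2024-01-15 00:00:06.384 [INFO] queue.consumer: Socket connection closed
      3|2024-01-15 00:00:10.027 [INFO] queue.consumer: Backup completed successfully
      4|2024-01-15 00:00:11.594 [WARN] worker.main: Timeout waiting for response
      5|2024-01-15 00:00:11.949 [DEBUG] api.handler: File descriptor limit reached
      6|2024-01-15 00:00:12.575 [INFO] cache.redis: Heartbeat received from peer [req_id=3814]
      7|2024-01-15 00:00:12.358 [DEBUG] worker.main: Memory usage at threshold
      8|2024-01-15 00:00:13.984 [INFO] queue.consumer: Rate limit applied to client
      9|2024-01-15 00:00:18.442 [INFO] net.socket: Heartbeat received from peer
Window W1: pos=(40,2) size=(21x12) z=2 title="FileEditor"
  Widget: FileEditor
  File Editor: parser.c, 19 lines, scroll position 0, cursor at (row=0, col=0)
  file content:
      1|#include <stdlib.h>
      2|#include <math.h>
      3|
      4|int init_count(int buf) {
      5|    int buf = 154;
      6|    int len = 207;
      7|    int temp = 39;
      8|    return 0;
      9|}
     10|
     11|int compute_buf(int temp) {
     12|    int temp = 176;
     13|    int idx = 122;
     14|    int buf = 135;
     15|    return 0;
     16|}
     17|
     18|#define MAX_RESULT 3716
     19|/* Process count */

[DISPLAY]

                 ┏━━━━━━━━━━━━━━━━━━━┓          
                 ┃ FileEditor        ┃          
                 ┠───────────────────┨          
                 ┃█include <stdlib.h▲┃          
                 ┃#include <math.h> █┃          
                 ┃                  ░┃          
                 ┃int init_count(int░┃          
                 ┃    int buf = 154;░┃          
━━━━━━━━━━━━━━━┓ ┃    int len = 207;░┃          
Container      ┃ ┃    int temp = 39;░┃          
───────────────┨ ┃    return 0;     ▼┃          
ls.js]│ setting┃ ┗━━━━━━━━━━━━━━━━━━━┛          
───────────────┃                                
t path = requir┃                                
t express = req┃                                
               ┃                                
t result = null┃                                


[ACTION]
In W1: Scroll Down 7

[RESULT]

                 ┏━━━━━━━━━━━━━━━━━━━┓          
                 ┃ FileEditor        ┃          
                 ┠───────────────────┨          
                 ┃    return 0;     ▲┃          
                 ┃}                 ░┃          
                 ┃                  ░┃          
                 ┃int compute_buf(in░┃          
                 ┃    int temp = 176█┃          
━━━━━━━━━━━━━━━┓ ┃    int idx = 122;░┃          
Container      ┃ ┃    int buf = 135;░┃          
───────────────┨ ┃    return 0;     ▼┃          
ls.js]│ setting┃ ┗━━━━━━━━━━━━━━━━━━━┛          
───────────────┃                                
t path = requir┃                                
t express = req┃                                
               ┃                                
t result = null┃                                


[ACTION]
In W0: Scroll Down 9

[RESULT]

                 ┏━━━━━━━━━━━━━━━━━━━┓          
                 ┃ FileEditor        ┃          
                 ┠───────────────────┨          
                 ┃    return 0;     ▲┃          
                 ┃}                 ░┃          
                 ┃                  ░┃          
                 ┃int compute_buf(in░┃          
                 ┃    int temp = 176█┃          
━━━━━━━━━━━━━━━┓ ┃    int idx = 122;░┃          
Container      ┃ ┃    int buf = 135;░┃          
───────────────┨ ┃    return 0;     ▼┃          
ls.js]│ setting┃ ┗━━━━━━━━━━━━━━━━━━━┛          
───────────────┃                                
               ┃                                
               ┃                                
               ┃                                
               ┃                                


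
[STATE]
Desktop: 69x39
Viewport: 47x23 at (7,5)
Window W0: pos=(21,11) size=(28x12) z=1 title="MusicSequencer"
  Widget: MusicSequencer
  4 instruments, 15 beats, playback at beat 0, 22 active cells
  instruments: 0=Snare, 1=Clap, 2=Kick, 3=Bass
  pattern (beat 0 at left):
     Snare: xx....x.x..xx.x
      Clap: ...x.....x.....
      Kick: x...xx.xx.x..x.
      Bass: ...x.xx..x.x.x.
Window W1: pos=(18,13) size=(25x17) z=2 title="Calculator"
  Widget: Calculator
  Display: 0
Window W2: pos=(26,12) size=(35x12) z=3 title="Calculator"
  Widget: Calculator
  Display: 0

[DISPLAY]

                                               
                                               
                                               
                                               
                                               
                                               
              ┏━━━━━━━━━━━━━━━━━━━━━━━━━━┓     
              ┃ Mus┏━━━━━━━━━━━━━━━━━━━━━━━━━━━
           ┏━━━━━━━┃ Calculator                
           ┃ Calcul┠───────────────────────────
           ┠───────┃                           
           ┃       ┃┌───┬───┬───┬───┐          
           ┃┌───┬──┃│ 7 │ 8 │ 9 │ ÷ │          
           ┃│ 7 │ 8┃├───┼───┼───┼───┤          
           ┃├───┼──┃│ 4 │ 5 │ 6 │ × │          
           ┃│ 4 │ 5┃├───┼───┼───┼───┤          
           ┃├───┼──┃│ 1 │ 2 │ 3 │ - │          
           ┃│ 1 │ 2┃└───┴───┴───┴───┘          
           ┃├───┼──┗━━━━━━━━━━━━━━━━━━━━━━━━━━━
           ┃│ 0 │ . │ = │ + │      ┃           
           ┃├───┼───┼───┼───┤      ┃           
           ┃│ C │ MC│ MR│ M+│      ┃           
           ┃└───┴───┴───┴───┘      ┃           


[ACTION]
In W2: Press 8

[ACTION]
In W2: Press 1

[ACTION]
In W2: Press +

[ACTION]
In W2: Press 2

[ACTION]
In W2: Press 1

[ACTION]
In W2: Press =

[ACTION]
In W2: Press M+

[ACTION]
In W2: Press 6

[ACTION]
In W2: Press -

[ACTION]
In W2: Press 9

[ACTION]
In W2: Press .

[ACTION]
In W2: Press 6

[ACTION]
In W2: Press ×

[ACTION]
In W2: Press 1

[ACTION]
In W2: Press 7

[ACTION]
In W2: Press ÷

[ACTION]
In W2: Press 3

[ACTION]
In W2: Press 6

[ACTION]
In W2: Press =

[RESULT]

                                               
                                               
                                               
                                               
                                               
                                               
              ┏━━━━━━━━━━━━━━━━━━━━━━━━━━┓     
              ┃ Mus┏━━━━━━━━━━━━━━━━━━━━━━━━━━━
           ┏━━━━━━━┃ Calculator                
           ┃ Calcul┠───────────────────────────
           ┠───────┃                      479.9
           ┃       ┃┌───┬───┬───┬───┐          
           ┃┌───┬──┃│ 7 │ 8 │ 9 │ ÷ │          
           ┃│ 7 │ 8┃├───┼───┼───┼───┤          
           ┃├───┼──┃│ 4 │ 5 │ 6 │ × │          
           ┃│ 4 │ 5┃├───┼───┼───┼───┤          
           ┃├───┼──┃│ 1 │ 2 │ 3 │ - │          
           ┃│ 1 │ 2┃└───┴───┴───┴───┘          
           ┃├───┼──┗━━━━━━━━━━━━━━━━━━━━━━━━━━━
           ┃│ 0 │ . │ = │ + │      ┃           
           ┃├───┼───┼───┼───┤      ┃           
           ┃│ C │ MC│ MR│ M+│      ┃           
           ┃└───┴───┴───┴───┘      ┃           


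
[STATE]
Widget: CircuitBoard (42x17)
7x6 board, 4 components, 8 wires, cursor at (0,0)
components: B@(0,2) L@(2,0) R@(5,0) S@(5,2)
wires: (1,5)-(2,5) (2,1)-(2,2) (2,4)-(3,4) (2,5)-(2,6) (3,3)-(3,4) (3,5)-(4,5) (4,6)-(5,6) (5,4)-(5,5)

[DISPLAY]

   0 1 2 3 4 5 6                          
0  [.]      B                             
                                          
1                       ·                 
                        │                 
2   L   · ─ ·       ·   · ─ ·             
                    │                     
3               · ─ ·   ·                 
                        │                 
4                       ·   ·             
                            │             
5   R       S       · ─ ·   ·             
Cursor: (0,0)                             
                                          
                                          
                                          
                                          


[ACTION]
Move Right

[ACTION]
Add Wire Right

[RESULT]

   0 1 2 3 4 5 6                          
0      [.]─ B                             
                                          
1                       ·                 
                        │                 
2   L   · ─ ·       ·   · ─ ·             
                    │                     
3               · ─ ·   ·                 
                        │                 
4                       ·   ·             
                            │             
5   R       S       · ─ ·   ·             
Cursor: (0,1)                             
                                          
                                          
                                          
                                          


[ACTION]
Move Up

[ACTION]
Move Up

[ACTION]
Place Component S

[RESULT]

   0 1 2 3 4 5 6                          
0      [S]─ B                             
                                          
1                       ·                 
                        │                 
2   L   · ─ ·       ·   · ─ ·             
                    │                     
3               · ─ ·   ·                 
                        │                 
4                       ·   ·             
                            │             
5   R       S       · ─ ·   ·             
Cursor: (0,1)                             
                                          
                                          
                                          
                                          
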